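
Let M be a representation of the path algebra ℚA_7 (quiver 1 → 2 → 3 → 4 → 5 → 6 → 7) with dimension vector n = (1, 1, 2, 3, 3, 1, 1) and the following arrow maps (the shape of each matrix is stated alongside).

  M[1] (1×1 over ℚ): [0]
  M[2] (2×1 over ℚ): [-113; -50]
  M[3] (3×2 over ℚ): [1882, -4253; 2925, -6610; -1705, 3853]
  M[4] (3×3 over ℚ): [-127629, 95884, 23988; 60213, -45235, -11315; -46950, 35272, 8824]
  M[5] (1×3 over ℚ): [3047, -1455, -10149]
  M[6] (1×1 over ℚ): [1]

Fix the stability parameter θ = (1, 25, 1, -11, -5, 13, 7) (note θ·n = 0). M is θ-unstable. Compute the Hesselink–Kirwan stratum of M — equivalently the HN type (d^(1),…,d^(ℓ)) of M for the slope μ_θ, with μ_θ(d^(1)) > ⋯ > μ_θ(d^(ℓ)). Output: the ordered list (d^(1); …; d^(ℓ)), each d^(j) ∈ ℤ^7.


Via rank(M_{q-1}∘⋯∘M_p): M ≅ I[1,1], I[2,7], I[3,5], I[4,4], I[5,5].
μ_θ-semistable layers: μ^(1)=10; μ^(2)=5/2; μ^(3)=1; μ^(4)=-5; μ^(5)=-11

((0, 0, 0, 0, 0, 1, 1); (0, 1, 1, 1, 1, 0, 0); (1, 0, 0, 0, 0, 0, 0); (0, 0, 1, 1, 2, 0, 0); (0, 0, 0, 1, 0, 0, 0))


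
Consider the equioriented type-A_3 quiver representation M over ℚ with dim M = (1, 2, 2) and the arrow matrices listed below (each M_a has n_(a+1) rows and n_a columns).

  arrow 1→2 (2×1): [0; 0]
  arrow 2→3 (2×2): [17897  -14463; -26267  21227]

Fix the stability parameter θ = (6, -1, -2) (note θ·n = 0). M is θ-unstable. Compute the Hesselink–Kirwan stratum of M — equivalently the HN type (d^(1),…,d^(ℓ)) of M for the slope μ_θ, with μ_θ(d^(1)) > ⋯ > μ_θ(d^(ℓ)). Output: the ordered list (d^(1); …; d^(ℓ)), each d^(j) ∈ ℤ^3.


Barcode: M ≅ I[1,1], I[2,3]^2. HN layers by μ_θ (2 steps, strictly decreasing):
  μ^(1)=6; μ^(2)=-3/2

((1, 0, 0); (0, 2, 2))


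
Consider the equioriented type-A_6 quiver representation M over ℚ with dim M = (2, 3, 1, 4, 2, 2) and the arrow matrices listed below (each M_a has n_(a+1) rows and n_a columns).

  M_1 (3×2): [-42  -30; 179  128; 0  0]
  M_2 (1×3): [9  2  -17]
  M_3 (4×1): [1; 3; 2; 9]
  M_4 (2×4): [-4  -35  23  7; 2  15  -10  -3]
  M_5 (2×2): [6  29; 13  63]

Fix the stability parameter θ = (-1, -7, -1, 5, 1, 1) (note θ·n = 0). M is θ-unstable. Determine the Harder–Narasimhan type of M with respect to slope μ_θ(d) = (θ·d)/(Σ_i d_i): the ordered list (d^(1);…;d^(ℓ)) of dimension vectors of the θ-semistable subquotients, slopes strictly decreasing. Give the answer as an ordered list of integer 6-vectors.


Barcode: M ≅ I[1,2], I[1,4], I[2,2], I[4,4], I[4,6]^2. HN layers by μ_θ (5 steps, strictly decreasing):
  μ^(1)=5; μ^(2)=7/3; μ^(3)=-1; μ^(4)=-4; μ^(5)=-7

((0, 0, 0, 2, 0, 0); (0, 0, 0, 2, 2, 2); (0, 0, 1, 0, 0, 0); (2, 2, 0, 0, 0, 0); (0, 1, 0, 0, 0, 0))


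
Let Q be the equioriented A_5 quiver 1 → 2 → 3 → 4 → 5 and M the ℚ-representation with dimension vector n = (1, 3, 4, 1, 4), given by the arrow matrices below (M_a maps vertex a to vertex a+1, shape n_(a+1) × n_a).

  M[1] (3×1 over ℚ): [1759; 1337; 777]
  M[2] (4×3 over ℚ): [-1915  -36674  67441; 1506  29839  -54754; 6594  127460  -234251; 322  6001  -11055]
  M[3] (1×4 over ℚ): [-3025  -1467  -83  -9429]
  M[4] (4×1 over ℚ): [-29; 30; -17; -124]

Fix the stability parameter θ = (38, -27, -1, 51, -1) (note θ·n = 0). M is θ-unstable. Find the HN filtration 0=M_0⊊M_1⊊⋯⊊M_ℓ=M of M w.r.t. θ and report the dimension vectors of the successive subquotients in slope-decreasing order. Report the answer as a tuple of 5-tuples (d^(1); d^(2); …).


Interval decomposition of M: I[1,3], I[2,3], I[2,5], I[3,3], I[5,5]^3.
HN type (ℓ=4): μ^(1)=25; μ^(2)=10/3; μ^(3)=-1; μ^(4)=-27

((0, 0, 0, 1, 1); (1, 1, 1, 0, 0); (0, 0, 3, 0, 3); (0, 2, 0, 0, 0))


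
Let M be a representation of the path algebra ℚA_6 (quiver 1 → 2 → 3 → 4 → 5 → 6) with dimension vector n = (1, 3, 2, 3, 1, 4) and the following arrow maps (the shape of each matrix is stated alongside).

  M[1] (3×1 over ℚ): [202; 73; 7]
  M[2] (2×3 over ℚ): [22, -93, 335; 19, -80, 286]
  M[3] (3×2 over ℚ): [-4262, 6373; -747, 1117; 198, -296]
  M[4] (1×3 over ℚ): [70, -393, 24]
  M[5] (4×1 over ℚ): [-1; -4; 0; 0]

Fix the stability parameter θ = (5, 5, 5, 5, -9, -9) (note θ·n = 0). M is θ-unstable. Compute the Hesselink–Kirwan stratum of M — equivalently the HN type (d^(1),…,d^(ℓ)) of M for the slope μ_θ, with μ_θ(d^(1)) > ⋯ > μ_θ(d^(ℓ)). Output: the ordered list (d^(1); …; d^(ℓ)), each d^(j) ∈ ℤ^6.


Via rank(M_{q-1}∘⋯∘M_p): M ≅ I[1,2], I[2,4], I[2,6], I[4,4], I[6,6]^3.
μ_θ-semistable layers: μ^(1)=5; μ^(2)=-3/5; μ^(3)=-9

((1, 2, 1, 2, 0, 0); (0, 1, 1, 1, 1, 1); (0, 0, 0, 0, 0, 3))


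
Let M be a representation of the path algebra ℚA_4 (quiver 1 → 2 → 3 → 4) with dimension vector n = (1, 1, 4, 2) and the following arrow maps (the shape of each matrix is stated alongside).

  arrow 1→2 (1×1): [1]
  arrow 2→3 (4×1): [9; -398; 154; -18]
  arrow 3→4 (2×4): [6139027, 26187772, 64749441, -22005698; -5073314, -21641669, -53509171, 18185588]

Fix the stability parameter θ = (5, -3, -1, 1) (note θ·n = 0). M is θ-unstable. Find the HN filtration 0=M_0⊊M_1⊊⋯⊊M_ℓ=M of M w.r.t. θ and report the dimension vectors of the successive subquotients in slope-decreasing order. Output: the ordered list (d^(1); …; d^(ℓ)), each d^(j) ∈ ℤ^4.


Via rank(M_{q-1}∘⋯∘M_p): M ≅ I[1,4], I[3,3]^2, I[3,4].
μ_θ-semistable layers: μ^(1)=1; μ^(2)=1/3; μ^(3)=-1

((0, 0, 0, 2); (1, 1, 1, 0); (0, 0, 3, 0))


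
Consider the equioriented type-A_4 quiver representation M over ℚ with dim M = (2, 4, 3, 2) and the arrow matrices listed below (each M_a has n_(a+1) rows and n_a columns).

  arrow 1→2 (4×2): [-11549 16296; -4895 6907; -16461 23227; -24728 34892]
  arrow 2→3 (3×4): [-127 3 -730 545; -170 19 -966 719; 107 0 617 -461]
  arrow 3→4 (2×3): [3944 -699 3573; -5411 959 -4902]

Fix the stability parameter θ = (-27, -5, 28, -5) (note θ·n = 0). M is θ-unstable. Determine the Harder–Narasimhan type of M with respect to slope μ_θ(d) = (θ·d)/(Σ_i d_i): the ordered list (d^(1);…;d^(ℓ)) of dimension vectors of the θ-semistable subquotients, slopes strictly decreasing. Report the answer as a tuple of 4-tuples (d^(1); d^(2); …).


Interval decomposition of M: I[1,4]^2, I[2,2], I[2,3].
HN type (ℓ=4): μ^(1)=28; μ^(2)=23/2; μ^(3)=-5; μ^(4)=-27

((0, 0, 1, 0); (0, 0, 2, 2); (0, 4, 0, 0); (2, 0, 0, 0))


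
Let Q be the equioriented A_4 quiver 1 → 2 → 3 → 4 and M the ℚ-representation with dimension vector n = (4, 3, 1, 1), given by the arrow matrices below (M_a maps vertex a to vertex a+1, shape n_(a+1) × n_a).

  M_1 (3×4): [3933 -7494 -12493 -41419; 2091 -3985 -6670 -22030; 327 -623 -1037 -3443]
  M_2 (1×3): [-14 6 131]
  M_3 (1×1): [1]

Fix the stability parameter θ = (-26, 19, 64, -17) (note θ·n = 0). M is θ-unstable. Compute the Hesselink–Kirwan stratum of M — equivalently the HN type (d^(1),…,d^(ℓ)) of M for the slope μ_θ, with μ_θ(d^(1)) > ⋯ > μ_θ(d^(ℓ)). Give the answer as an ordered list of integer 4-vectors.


Barcode: M ≅ I[1,1], I[1,2]^2, I[1,4]. HN layers by μ_θ (3 steps, strictly decreasing):
  μ^(1)=47/2; μ^(2)=19; μ^(3)=-26

((0, 0, 1, 1); (0, 3, 0, 0); (4, 0, 0, 0))


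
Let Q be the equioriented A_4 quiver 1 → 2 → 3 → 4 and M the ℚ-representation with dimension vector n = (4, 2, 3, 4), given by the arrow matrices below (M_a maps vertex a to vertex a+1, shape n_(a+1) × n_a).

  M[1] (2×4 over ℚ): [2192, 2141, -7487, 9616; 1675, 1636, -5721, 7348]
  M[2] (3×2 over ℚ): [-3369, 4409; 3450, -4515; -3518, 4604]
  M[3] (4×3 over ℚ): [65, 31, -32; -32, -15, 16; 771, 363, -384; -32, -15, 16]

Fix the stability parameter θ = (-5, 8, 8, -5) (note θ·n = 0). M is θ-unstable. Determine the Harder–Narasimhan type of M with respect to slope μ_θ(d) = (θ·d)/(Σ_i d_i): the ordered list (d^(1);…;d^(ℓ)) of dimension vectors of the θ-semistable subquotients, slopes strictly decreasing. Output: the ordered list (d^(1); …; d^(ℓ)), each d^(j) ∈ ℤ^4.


Interval decomposition of M: I[1,1]^2, I[1,4]^2, I[3,3], I[4,4]^2.
HN type (ℓ=3): μ^(1)=8; μ^(2)=11/3; μ^(3)=-5

((0, 0, 1, 0); (0, 2, 2, 2); (4, 0, 0, 2))


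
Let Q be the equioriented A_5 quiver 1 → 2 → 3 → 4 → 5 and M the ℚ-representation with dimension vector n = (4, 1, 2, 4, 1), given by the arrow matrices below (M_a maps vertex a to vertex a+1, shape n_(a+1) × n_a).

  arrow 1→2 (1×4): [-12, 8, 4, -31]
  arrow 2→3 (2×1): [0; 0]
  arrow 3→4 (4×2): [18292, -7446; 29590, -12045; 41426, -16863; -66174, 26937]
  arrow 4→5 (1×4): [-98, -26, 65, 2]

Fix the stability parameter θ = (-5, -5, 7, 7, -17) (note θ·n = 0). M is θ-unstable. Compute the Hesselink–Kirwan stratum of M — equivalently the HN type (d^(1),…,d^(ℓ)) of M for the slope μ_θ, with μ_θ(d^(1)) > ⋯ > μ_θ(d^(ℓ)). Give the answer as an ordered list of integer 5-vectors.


Interval decomposition of M: I[1,1]^3, I[1,2], I[3,3], I[3,5], I[4,4]^3.
HN type (ℓ=3): μ^(1)=7; μ^(2)=-1; μ^(3)=-5

((0, 0, 1, 3, 0); (0, 0, 1, 1, 1); (4, 1, 0, 0, 0))


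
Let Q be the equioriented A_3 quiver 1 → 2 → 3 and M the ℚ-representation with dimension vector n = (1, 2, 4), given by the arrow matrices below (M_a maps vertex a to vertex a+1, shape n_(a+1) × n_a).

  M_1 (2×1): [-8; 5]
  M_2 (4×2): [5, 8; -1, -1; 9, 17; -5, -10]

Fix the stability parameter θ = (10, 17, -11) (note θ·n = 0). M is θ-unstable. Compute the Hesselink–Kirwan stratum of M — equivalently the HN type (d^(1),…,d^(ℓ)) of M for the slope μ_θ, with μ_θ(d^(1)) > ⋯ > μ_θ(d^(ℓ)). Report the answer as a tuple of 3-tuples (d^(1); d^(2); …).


Via rank(M_{q-1}∘⋯∘M_p): M ≅ I[1,3], I[2,3], I[3,3]^2.
μ_θ-semistable layers: μ^(1)=16/3; μ^(2)=3; μ^(3)=-11

((1, 1, 1); (0, 1, 1); (0, 0, 2))


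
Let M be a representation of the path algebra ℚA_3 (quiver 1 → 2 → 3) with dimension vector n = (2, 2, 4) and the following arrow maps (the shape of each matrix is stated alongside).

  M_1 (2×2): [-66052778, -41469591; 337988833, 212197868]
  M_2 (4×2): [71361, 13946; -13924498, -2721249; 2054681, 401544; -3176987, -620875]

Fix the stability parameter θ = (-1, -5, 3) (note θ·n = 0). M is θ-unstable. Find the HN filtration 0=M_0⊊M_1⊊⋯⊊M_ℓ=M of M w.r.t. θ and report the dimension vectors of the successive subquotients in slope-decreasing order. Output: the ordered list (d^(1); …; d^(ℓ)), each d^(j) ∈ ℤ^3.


Interval decomposition of M: I[1,3]^2, I[3,3]^2.
HN type (ℓ=2): μ^(1)=3; μ^(2)=-3

((0, 0, 4); (2, 2, 0))


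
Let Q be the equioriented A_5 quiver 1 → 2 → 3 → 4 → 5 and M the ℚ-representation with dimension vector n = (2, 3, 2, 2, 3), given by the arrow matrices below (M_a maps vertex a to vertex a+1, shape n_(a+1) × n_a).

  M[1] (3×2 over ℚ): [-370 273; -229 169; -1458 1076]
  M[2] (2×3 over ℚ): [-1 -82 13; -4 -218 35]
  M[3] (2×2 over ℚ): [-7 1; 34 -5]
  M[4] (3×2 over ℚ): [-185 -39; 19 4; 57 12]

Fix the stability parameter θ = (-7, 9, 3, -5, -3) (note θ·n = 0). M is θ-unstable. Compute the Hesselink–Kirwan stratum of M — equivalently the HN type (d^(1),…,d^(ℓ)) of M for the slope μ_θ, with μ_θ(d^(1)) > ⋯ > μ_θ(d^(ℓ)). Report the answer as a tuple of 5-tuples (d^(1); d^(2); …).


Barcode: M ≅ I[1,5]^2, I[2,2], I[5,5]. HN layers by μ_θ (4 steps, strictly decreasing):
  μ^(1)=9; μ^(2)=1; μ^(3)=-3; μ^(4)=-7

((0, 1, 0, 0, 0); (0, 2, 2, 2, 2); (0, 0, 0, 0, 1); (2, 0, 0, 0, 0))


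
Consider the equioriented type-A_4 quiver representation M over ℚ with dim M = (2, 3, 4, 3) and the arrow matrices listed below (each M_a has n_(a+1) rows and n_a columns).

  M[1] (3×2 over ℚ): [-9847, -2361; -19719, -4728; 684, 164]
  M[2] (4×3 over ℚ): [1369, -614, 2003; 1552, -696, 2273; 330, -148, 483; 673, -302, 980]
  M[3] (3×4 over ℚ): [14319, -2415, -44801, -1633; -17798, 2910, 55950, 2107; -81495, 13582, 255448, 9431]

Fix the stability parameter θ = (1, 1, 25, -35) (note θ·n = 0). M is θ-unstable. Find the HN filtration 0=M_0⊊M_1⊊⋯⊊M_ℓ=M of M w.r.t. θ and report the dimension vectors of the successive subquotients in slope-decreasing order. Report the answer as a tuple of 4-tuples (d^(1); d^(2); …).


Barcode: M ≅ I[1,2], I[1,4], I[2,4], I[3,3], I[3,4]. HN layers by μ_θ (5 steps, strictly decreasing):
  μ^(1)=25; μ^(2)=1; μ^(3)=-2; μ^(4)=-3; μ^(5)=-5

((0, 0, 1, 0); (1, 1, 0, 0); (1, 1, 1, 1); (0, 1, 1, 1); (0, 0, 1, 1))


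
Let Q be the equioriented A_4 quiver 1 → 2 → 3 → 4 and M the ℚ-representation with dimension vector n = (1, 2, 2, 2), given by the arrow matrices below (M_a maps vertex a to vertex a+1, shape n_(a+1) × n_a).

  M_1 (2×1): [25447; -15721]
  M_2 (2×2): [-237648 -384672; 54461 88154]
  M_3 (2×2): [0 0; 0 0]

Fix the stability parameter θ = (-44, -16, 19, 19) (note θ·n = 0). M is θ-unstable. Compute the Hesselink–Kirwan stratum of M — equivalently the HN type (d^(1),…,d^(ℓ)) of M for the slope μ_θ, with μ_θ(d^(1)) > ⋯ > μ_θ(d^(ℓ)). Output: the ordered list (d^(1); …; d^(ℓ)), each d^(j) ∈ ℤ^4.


Barcode: M ≅ I[1,3], I[2,2], I[3,3], I[4,4]^2. HN layers by μ_θ (3 steps, strictly decreasing):
  μ^(1)=19; μ^(2)=-16; μ^(3)=-44

((0, 0, 2, 2); (0, 2, 0, 0); (1, 0, 0, 0))


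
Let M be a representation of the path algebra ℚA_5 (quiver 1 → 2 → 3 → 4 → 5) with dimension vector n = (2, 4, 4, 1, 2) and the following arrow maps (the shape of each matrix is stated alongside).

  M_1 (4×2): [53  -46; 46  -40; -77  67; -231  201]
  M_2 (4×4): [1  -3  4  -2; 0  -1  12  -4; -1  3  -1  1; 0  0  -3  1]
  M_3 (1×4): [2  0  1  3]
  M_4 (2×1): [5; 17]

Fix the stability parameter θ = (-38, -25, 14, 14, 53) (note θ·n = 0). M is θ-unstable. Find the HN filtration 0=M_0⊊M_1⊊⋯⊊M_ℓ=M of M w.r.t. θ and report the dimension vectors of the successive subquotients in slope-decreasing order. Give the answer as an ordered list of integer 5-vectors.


Barcode: M ≅ I[1,2], I[1,5], I[2,3]^2, I[3,3], I[5,5]. HN layers by μ_θ (4 steps, strictly decreasing):
  μ^(1)=53; μ^(2)=14; μ^(3)=-25; μ^(4)=-38

((0, 0, 0, 0, 2); (0, 0, 4, 1, 0); (0, 4, 0, 0, 0); (2, 0, 0, 0, 0))


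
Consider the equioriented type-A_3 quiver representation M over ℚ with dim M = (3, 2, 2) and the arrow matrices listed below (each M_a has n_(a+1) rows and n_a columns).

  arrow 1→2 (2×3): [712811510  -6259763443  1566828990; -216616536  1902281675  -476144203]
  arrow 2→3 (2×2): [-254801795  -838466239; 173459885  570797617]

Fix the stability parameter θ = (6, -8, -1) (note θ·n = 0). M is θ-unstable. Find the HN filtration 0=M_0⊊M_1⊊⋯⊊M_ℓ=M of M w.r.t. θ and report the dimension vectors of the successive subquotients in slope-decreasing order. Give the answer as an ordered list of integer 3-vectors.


Interval decomposition of M: I[1,1], I[1,2], I[1,3], I[3,3].
HN type (ℓ=2): μ^(1)=6; μ^(2)=-1

((1, 0, 0); (2, 2, 2))


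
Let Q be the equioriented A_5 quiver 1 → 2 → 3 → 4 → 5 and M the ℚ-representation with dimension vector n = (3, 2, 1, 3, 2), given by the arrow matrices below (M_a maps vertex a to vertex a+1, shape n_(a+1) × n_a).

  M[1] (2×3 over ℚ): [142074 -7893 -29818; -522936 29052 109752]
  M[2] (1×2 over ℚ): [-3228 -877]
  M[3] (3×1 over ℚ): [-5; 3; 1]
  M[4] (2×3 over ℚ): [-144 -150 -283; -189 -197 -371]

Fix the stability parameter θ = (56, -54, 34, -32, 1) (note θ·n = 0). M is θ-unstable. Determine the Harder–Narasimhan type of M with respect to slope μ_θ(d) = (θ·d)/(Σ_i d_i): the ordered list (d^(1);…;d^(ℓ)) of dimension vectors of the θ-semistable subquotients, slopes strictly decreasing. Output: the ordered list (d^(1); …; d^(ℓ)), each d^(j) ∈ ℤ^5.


Barcode: M ≅ I[1,1]^2, I[1,2], I[2,5], I[4,4], I[4,5]. HN layers by μ_θ (4 steps, strictly decreasing):
  μ^(1)=56; μ^(2)=1; μ^(3)=-32; μ^(4)=-54

((2, 0, 0, 0, 0); (1, 1, 1, 1, 2); (0, 0, 0, 2, 0); (0, 1, 0, 0, 0))


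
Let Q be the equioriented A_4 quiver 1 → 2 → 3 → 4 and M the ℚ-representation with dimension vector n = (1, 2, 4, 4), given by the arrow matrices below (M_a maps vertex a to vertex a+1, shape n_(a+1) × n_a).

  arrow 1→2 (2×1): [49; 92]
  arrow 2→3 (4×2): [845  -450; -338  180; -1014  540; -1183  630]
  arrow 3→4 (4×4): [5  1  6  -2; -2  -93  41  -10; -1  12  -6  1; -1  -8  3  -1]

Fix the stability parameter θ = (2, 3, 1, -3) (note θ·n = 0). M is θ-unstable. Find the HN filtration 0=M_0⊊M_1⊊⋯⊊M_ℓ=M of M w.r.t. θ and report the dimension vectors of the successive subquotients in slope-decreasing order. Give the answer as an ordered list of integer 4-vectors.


Via rank(M_{q-1}∘⋯∘M_p): M ≅ I[1,4], I[2,2], I[3,4]^3.
μ_θ-semistable layers: μ^(1)=3; μ^(2)=3/4; μ^(3)=-1

((0, 1, 0, 0); (1, 1, 1, 1); (0, 0, 3, 3))


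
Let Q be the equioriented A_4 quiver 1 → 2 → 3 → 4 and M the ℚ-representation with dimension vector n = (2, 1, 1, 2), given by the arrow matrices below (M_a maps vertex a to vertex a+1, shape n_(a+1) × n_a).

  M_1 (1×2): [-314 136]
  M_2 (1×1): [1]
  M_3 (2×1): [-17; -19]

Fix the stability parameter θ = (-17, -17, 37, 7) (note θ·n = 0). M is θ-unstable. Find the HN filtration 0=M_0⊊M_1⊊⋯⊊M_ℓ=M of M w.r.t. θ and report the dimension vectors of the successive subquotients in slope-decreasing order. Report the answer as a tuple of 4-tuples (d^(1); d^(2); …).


Barcode: M ≅ I[1,1], I[1,4], I[4,4]. HN layers by μ_θ (3 steps, strictly decreasing):
  μ^(1)=22; μ^(2)=7; μ^(3)=-17

((0, 0, 1, 1); (0, 0, 0, 1); (2, 1, 0, 0))


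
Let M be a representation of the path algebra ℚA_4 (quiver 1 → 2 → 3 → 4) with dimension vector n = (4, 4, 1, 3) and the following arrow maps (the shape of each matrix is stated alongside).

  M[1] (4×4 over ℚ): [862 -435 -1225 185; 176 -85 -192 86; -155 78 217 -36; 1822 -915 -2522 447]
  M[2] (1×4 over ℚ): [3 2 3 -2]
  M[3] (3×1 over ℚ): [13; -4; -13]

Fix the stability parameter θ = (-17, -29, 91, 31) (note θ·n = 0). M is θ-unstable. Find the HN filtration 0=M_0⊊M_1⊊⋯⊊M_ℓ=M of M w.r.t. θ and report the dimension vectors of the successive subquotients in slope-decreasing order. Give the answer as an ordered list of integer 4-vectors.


Interval decomposition of M: I[1,2]^3, I[1,4], I[4,4]^2.
HN type (ℓ=3): μ^(1)=61; μ^(2)=31; μ^(3)=-23

((0, 0, 1, 1); (0, 0, 0, 2); (4, 4, 0, 0))


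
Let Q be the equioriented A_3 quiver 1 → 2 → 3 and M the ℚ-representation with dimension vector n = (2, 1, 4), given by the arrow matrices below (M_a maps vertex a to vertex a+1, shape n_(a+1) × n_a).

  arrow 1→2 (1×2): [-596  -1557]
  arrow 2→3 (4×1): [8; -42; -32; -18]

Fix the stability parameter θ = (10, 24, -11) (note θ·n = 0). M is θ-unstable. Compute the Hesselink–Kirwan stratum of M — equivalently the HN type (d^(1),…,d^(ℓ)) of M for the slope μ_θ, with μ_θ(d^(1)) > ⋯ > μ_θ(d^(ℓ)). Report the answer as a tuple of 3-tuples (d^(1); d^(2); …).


Via rank(M_{q-1}∘⋯∘M_p): M ≅ I[1,1], I[1,3], I[3,3]^3.
μ_θ-semistable layers: μ^(1)=10; μ^(2)=23/3; μ^(3)=-11

((1, 0, 0); (1, 1, 1); (0, 0, 3))


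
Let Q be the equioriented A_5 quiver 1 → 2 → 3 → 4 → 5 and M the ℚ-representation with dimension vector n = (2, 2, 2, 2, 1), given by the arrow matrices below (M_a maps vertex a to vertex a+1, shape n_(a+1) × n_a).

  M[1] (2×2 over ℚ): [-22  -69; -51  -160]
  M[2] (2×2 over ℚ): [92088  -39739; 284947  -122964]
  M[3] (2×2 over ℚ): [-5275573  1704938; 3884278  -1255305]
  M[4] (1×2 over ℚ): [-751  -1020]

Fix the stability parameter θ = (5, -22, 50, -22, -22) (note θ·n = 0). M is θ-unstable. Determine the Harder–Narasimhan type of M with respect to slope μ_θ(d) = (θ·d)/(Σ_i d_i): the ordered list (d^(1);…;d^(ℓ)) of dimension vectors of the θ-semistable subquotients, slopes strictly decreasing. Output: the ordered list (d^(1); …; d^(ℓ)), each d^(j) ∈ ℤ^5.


Barcode: M ≅ I[1,4], I[1,5]. HN layers by μ_θ (3 steps, strictly decreasing):
  μ^(1)=14; μ^(2)=2; μ^(3)=-17/2

((0, 0, 1, 1, 0); (0, 0, 1, 1, 1); (2, 2, 0, 0, 0))


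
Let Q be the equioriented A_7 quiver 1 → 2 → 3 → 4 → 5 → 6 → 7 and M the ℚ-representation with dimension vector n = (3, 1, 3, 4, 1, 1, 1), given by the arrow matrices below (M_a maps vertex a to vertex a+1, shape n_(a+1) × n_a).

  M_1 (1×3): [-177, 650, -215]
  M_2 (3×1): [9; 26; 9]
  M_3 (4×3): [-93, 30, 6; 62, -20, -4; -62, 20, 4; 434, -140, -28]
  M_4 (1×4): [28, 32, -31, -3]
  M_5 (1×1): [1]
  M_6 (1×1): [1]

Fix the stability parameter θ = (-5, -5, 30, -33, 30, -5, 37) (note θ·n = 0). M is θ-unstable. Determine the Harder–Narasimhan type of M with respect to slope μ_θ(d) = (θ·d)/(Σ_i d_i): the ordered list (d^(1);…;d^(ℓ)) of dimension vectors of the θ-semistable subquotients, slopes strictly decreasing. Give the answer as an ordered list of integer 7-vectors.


Via rank(M_{q-1}∘⋯∘M_p): M ≅ I[1,1]^2, I[1,4], I[3,3]^2, I[4,4]^2, I[4,7].
μ_θ-semistable layers: μ^(1)=37; μ^(2)=30; μ^(3)=25/2; μ^(4)=-3/2; μ^(5)=-5; μ^(6)=-33

((0, 0, 0, 0, 0, 0, 1); (0, 0, 2, 0, 0, 0, 0); (0, 0, 0, 0, 1, 1, 0); (0, 0, 1, 1, 0, 0, 0); (3, 1, 0, 0, 0, 0, 0); (0, 0, 0, 3, 0, 0, 0))


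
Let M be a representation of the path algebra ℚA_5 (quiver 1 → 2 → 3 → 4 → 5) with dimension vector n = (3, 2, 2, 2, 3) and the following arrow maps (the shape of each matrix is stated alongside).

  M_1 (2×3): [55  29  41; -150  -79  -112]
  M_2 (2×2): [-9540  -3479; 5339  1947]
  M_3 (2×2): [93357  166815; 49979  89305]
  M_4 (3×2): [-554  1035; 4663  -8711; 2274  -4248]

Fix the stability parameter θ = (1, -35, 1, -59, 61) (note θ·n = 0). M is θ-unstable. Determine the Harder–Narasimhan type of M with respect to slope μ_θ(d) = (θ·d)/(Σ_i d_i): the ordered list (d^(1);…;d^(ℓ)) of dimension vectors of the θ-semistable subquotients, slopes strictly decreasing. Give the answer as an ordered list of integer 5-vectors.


Barcode: M ≅ I[1,1], I[1,3], I[1,5], I[4,5], I[5,5]. HN layers by μ_θ (5 steps, strictly decreasing):
  μ^(1)=61; μ^(2)=1; μ^(3)=-17; μ^(4)=-23; μ^(5)=-59

((0, 0, 0, 0, 3); (1, 0, 1, 0, 0); (1, 1, 0, 0, 0); (1, 1, 1, 1, 0); (0, 0, 0, 1, 0))


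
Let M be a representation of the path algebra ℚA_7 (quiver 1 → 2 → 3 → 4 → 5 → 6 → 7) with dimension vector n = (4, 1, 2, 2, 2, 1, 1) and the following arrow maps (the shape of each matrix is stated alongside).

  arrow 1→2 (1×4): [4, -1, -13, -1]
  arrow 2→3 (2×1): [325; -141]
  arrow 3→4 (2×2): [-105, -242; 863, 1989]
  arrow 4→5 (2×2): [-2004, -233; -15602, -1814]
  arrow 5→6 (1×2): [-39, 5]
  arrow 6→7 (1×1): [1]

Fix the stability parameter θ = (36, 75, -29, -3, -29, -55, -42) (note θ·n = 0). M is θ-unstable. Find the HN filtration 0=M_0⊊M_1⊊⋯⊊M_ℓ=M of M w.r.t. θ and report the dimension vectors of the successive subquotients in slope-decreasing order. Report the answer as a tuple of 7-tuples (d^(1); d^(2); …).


Interval decomposition of M: I[1,1]^3, I[1,7], I[3,5].
HN type (ℓ=4): μ^(1)=36; μ^(2)=-47/7; μ^(3)=-16; μ^(4)=-29

((3, 0, 0, 0, 0, 0, 0); (1, 1, 1, 1, 1, 1, 1); (0, 0, 0, 1, 1, 0, 0); (0, 0, 1, 0, 0, 0, 0))


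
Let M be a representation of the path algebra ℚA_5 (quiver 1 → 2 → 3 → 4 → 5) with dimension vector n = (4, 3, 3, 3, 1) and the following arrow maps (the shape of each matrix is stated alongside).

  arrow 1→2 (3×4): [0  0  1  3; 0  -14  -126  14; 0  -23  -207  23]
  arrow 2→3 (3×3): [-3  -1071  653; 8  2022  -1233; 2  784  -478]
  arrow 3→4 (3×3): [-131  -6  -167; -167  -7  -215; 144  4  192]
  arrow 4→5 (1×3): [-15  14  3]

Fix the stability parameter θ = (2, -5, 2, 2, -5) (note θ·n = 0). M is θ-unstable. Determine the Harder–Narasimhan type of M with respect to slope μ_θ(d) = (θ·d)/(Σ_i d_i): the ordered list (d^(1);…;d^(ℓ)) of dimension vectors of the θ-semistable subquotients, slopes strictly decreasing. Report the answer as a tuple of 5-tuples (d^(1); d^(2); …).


Via rank(M_{q-1}∘⋯∘M_p): M ≅ I[1,1]^2, I[1,4], I[1,5], I[2,3], I[4,4].
μ_θ-semistable layers: μ^(1)=2; μ^(2)=-1/3; μ^(3)=-3/2; μ^(4)=-5

((2, 0, 2, 2, 0); (0, 0, 1, 1, 1); (2, 2, 0, 0, 0); (0, 1, 0, 0, 0))


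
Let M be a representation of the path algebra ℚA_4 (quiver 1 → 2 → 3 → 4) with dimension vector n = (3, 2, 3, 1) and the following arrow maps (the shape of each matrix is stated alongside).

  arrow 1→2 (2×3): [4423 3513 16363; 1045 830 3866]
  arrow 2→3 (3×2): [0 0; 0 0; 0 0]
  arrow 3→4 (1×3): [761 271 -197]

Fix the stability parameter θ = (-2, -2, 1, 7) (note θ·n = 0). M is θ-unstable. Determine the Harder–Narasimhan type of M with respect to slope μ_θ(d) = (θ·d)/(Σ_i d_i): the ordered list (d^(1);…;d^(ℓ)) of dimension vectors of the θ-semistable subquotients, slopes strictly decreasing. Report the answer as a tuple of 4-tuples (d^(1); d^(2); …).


Interval decomposition of M: I[1,1], I[1,2]^2, I[3,3]^2, I[3,4].
HN type (ℓ=3): μ^(1)=7; μ^(2)=1; μ^(3)=-2

((0, 0, 0, 1); (0, 0, 3, 0); (3, 2, 0, 0))


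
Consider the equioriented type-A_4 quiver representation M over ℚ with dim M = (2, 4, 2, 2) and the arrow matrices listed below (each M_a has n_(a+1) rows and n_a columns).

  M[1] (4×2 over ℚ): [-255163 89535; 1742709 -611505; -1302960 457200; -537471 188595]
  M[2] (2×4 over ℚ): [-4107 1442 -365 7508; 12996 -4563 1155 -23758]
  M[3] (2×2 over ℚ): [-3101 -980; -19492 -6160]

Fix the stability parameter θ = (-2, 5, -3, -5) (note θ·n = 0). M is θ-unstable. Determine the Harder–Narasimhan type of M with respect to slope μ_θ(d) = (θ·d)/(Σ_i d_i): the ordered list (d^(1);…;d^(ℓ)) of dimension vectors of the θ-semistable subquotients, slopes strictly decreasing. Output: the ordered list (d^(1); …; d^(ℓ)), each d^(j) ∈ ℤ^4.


Barcode: M ≅ I[1,1], I[1,4], I[2,2]^2, I[2,3], I[4,4]. HN layers by μ_θ (5 steps, strictly decreasing):
  μ^(1)=5; μ^(2)=1; μ^(3)=-1; μ^(4)=-2; μ^(5)=-5

((0, 2, 0, 0); (0, 1, 1, 0); (0, 1, 1, 1); (2, 0, 0, 0); (0, 0, 0, 1))


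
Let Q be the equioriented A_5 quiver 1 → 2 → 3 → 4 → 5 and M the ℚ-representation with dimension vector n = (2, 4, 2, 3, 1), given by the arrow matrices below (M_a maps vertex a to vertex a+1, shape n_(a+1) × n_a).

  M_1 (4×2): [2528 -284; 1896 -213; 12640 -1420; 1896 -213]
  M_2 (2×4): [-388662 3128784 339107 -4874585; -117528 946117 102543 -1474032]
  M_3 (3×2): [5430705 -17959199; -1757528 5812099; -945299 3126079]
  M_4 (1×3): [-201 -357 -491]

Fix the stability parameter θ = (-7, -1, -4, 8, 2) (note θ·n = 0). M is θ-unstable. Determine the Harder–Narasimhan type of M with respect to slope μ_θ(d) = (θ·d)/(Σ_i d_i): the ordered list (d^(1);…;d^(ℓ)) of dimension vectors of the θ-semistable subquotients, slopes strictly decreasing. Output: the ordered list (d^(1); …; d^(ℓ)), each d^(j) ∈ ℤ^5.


Via rank(M_{q-1}∘⋯∘M_p): M ≅ I[1,1], I[1,5], I[2,2]^2, I[2,4], I[4,4].
μ_θ-semistable layers: μ^(1)=8; μ^(2)=5; μ^(3)=-1; μ^(4)=-5/2; μ^(5)=-7

((0, 0, 0, 2, 0); (0, 0, 0, 1, 1); (0, 2, 0, 0, 0); (0, 2, 2, 0, 0); (2, 0, 0, 0, 0))


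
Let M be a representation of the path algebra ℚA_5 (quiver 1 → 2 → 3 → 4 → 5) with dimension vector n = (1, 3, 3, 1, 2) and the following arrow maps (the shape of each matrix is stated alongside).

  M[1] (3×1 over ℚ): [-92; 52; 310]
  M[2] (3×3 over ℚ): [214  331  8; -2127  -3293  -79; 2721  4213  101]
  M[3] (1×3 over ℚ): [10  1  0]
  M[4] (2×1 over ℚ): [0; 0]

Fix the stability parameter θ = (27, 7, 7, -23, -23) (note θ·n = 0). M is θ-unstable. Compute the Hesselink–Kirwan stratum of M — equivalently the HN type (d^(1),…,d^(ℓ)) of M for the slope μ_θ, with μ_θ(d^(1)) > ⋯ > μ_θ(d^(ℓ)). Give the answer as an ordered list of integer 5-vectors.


Via rank(M_{q-1}∘⋯∘M_p): M ≅ I[1,4], I[2,2], I[2,3], I[3,3], I[5,5]^2.
μ_θ-semistable layers: μ^(1)=7; μ^(2)=9/2; μ^(3)=-23

((0, 2, 2, 0, 0); (1, 1, 1, 1, 0); (0, 0, 0, 0, 2))


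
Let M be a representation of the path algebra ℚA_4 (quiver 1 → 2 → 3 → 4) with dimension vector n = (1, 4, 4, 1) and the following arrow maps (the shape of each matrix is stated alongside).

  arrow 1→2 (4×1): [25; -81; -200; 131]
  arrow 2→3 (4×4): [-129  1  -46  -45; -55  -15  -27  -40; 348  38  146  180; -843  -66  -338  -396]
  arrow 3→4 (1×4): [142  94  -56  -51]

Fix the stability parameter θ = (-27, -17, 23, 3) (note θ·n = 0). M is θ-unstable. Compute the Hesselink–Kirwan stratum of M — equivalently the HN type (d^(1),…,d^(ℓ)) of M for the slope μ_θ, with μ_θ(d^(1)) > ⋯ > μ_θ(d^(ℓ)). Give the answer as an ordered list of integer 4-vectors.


Barcode: M ≅ I[1,4], I[2,2], I[2,3]^2, I[3,3]. HN layers by μ_θ (4 steps, strictly decreasing):
  μ^(1)=23; μ^(2)=13; μ^(3)=-17; μ^(4)=-27

((0, 0, 3, 0); (0, 0, 1, 1); (0, 4, 0, 0); (1, 0, 0, 0))


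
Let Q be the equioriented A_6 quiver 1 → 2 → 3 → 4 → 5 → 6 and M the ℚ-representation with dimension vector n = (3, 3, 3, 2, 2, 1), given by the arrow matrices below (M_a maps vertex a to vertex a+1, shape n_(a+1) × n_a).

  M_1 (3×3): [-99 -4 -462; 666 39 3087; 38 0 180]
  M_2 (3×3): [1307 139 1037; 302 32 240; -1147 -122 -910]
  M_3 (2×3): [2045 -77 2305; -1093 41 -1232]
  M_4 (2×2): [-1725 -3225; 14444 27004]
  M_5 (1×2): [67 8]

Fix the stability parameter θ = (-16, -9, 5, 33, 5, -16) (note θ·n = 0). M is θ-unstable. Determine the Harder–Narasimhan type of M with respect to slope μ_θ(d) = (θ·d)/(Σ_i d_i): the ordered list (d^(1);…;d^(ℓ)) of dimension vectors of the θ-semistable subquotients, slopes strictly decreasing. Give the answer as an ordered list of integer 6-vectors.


Barcode: M ≅ I[1,1], I[1,4], I[1,6], I[2,2], I[3,3], I[5,5]. HN layers by μ_θ (5 steps, strictly decreasing):
  μ^(1)=33; μ^(2)=22/3; μ^(3)=5; μ^(4)=-9; μ^(5)=-16

((0, 0, 0, 1, 0, 0); (0, 0, 0, 1, 1, 1); (0, 0, 3, 0, 1, 0); (0, 3, 0, 0, 0, 0); (3, 0, 0, 0, 0, 0))


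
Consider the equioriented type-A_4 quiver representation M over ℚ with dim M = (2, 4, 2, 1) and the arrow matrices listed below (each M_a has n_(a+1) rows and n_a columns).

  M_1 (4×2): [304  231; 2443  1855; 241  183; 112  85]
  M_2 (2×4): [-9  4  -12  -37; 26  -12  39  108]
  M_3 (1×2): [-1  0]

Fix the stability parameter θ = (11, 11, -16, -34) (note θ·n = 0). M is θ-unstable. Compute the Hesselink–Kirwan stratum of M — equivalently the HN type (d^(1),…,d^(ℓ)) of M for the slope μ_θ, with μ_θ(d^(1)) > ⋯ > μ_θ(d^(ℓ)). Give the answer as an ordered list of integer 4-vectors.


Via rank(M_{q-1}∘⋯∘M_p): M ≅ I[1,2], I[1,3], I[2,2], I[2,4].
μ_θ-semistable layers: μ^(1)=11; μ^(2)=2; μ^(3)=-13

((1, 2, 0, 0); (1, 1, 1, 0); (0, 1, 1, 1))


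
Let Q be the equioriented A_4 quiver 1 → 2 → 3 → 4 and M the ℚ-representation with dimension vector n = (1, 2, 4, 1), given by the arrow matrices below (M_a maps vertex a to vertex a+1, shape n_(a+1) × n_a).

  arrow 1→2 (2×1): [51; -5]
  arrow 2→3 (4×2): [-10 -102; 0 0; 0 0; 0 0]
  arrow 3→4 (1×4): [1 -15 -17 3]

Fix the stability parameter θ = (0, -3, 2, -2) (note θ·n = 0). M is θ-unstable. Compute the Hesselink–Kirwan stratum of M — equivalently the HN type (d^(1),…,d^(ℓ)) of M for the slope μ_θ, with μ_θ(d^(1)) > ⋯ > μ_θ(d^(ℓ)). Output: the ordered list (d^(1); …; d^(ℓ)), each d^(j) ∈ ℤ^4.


Interval decomposition of M: I[1,2], I[2,4], I[3,3]^3.
HN type (ℓ=4): μ^(1)=2; μ^(2)=0; μ^(3)=-3/2; μ^(4)=-3

((0, 0, 3, 0); (0, 0, 1, 1); (1, 1, 0, 0); (0, 1, 0, 0))


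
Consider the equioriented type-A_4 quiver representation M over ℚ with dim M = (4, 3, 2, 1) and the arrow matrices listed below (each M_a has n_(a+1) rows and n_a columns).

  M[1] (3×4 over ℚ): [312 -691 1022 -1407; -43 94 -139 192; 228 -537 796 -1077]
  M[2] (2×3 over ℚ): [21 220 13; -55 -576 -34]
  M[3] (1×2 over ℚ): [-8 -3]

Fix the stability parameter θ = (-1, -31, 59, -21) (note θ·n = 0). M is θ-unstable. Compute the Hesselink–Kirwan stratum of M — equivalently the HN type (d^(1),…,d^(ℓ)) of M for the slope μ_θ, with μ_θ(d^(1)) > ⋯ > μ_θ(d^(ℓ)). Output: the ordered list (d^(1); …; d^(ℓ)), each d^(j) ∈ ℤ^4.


Interval decomposition of M: I[1,1], I[1,2], I[1,3], I[1,4].
HN type (ℓ=4): μ^(1)=59; μ^(2)=19; μ^(3)=-1; μ^(4)=-16

((0, 0, 1, 0); (0, 0, 1, 1); (1, 0, 0, 0); (3, 3, 0, 0))


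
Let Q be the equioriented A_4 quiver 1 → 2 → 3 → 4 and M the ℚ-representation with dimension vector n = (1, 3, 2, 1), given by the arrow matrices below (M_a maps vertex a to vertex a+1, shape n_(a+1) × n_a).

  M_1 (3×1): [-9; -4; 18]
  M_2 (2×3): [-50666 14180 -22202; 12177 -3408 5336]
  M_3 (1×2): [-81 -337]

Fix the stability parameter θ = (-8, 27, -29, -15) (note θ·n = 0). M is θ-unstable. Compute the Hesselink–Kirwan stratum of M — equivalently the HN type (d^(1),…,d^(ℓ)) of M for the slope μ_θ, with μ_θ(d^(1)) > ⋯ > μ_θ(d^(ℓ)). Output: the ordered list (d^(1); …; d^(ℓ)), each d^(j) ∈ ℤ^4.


Via rank(M_{q-1}∘⋯∘M_p): M ≅ I[1,4], I[2,2], I[2,3].
μ_θ-semistable layers: μ^(1)=27; μ^(2)=-1; μ^(3)=-17/3; μ^(4)=-8

((0, 1, 0, 0); (0, 1, 1, 0); (0, 1, 1, 1); (1, 0, 0, 0))


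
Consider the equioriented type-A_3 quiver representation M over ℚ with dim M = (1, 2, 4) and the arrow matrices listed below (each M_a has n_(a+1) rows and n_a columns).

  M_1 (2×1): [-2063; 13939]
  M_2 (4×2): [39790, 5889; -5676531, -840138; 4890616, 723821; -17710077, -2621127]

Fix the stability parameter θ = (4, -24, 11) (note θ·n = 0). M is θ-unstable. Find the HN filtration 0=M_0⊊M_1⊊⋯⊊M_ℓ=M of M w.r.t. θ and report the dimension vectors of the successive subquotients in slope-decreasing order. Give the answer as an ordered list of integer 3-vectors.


Via rank(M_{q-1}∘⋯∘M_p): M ≅ I[1,3], I[2,3], I[3,3]^2.
μ_θ-semistable layers: μ^(1)=11; μ^(2)=-10; μ^(3)=-24

((0, 0, 4); (1, 1, 0); (0, 1, 0))


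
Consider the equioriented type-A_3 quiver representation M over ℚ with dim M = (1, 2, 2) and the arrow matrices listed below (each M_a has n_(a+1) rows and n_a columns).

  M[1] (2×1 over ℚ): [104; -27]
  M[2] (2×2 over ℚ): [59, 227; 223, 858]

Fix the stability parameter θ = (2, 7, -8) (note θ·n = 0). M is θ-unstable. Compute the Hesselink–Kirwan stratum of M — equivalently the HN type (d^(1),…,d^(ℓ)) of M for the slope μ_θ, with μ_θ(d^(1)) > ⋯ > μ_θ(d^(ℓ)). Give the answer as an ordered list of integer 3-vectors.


Interval decomposition of M: I[1,3], I[2,3].
HN type (ℓ=2): μ^(1)=1/3; μ^(2)=-1/2

((1, 1, 1); (0, 1, 1))


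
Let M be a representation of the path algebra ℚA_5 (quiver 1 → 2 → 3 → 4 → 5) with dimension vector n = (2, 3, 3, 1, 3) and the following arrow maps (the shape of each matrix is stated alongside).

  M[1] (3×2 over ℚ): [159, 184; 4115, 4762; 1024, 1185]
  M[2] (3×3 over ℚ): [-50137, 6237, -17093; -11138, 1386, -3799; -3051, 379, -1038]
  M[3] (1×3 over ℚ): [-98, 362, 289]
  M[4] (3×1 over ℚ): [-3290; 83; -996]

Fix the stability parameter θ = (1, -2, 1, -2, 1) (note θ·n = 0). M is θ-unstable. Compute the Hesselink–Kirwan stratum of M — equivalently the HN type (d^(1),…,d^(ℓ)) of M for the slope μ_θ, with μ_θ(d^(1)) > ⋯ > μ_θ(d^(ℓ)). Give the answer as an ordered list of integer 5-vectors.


Barcode: M ≅ I[1,3], I[1,5], I[2,3], I[5,5]^2. HN layers by μ_θ (3 steps, strictly decreasing):
  μ^(1)=1; μ^(2)=-1/2; μ^(3)=-2

((0, 0, 2, 0, 3); (2, 2, 1, 1, 0); (0, 1, 0, 0, 0))


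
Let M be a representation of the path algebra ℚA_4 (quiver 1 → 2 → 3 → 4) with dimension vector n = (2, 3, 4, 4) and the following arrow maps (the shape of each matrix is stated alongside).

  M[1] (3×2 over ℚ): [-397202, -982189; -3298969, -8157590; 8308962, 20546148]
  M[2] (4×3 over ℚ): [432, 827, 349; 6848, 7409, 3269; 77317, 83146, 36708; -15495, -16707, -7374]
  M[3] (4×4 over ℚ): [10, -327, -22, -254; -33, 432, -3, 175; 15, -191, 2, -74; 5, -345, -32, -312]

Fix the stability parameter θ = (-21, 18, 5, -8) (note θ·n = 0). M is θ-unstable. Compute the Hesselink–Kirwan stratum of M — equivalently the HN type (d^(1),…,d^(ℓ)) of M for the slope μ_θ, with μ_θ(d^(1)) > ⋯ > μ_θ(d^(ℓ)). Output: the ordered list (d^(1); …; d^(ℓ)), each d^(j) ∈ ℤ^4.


Interval decomposition of M: I[1,3], I[1,4], I[2,4], I[3,4], I[4,4].
HN type (ℓ=5): μ^(1)=23/2; μ^(2)=5; μ^(3)=-3/2; μ^(4)=-8; μ^(5)=-21

((0, 1, 1, 0); (0, 2, 2, 2); (0, 0, 1, 1); (0, 0, 0, 1); (2, 0, 0, 0))


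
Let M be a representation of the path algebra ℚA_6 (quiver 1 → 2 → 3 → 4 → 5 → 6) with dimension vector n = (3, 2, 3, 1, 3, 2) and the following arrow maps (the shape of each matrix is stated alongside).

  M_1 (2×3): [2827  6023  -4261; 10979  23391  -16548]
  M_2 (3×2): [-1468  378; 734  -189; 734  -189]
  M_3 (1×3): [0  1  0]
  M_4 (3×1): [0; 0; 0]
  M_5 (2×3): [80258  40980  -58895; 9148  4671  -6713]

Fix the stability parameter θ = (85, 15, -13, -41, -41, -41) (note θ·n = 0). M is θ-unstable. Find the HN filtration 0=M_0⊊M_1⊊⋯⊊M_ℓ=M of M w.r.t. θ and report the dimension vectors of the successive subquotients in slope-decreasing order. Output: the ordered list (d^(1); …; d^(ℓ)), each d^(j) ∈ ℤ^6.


Via rank(M_{q-1}∘⋯∘M_p): M ≅ I[1,1], I[1,2], I[1,4], I[3,3]^2, I[5,5], I[5,6]^2.
μ_θ-semistable layers: μ^(1)=85; μ^(2)=50; μ^(3)=23/2; μ^(4)=-13; μ^(5)=-41

((1, 0, 0, 0, 0, 0); (1, 1, 0, 0, 0, 0); (1, 1, 1, 1, 0, 0); (0, 0, 2, 0, 0, 0); (0, 0, 0, 0, 3, 2))


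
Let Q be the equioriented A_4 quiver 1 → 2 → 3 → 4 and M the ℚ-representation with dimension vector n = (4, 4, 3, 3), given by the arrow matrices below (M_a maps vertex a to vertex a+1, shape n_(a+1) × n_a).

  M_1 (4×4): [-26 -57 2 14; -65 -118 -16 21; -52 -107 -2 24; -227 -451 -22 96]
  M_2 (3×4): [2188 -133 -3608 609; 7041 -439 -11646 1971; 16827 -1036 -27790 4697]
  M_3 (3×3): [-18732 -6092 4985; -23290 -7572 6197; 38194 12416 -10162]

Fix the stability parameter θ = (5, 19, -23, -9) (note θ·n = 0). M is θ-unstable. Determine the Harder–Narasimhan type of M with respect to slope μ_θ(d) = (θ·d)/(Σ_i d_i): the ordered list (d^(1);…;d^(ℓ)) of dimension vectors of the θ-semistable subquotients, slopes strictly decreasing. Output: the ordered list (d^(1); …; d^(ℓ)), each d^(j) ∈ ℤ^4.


Via rank(M_{q-1}∘⋯∘M_p): M ≅ I[1,1], I[1,3], I[1,4]^2, I[2,2], I[4,4].
μ_θ-semistable layers: μ^(1)=19; μ^(2)=5; μ^(3)=1/3; μ^(4)=-2; μ^(5)=-9

((0, 1, 0, 0); (1, 0, 0, 0); (1, 1, 1, 0); (2, 2, 2, 2); (0, 0, 0, 1))


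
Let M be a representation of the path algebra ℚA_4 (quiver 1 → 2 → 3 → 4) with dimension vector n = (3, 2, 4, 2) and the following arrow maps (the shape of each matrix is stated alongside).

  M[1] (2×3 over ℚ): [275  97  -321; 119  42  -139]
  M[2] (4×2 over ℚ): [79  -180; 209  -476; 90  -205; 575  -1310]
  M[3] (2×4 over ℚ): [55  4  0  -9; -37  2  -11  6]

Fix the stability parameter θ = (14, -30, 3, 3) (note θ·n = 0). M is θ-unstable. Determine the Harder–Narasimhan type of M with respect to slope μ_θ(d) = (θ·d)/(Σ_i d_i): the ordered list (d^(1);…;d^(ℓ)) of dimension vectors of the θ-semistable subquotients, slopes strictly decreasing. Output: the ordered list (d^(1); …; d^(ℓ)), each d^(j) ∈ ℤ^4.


Barcode: M ≅ I[1,1], I[1,4]^2, I[3,3]^2. HN layers by μ_θ (3 steps, strictly decreasing):
  μ^(1)=14; μ^(2)=3; μ^(3)=-8

((1, 0, 0, 0); (0, 0, 4, 2); (2, 2, 0, 0))


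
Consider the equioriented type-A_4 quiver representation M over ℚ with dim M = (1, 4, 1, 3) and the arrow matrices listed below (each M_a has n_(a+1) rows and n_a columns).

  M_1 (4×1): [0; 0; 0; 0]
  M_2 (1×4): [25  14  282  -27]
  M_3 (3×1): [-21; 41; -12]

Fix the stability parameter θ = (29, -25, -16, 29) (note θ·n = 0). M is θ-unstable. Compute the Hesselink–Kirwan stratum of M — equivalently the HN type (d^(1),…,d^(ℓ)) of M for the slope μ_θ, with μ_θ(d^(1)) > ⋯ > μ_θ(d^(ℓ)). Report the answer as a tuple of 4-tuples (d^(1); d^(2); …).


Interval decomposition of M: I[1,1], I[2,2]^3, I[2,4], I[4,4]^2.
HN type (ℓ=3): μ^(1)=29; μ^(2)=-16; μ^(3)=-25

((1, 0, 0, 3); (0, 0, 1, 0); (0, 4, 0, 0))
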